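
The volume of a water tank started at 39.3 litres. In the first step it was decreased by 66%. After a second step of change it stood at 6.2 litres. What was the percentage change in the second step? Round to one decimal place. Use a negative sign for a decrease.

-53.6%

After the first step: 39.3 × 0.34 = 13.362.
Second-step multiplier: 6.2 ÷ 13.362 ≈ 0.464.
That is a change of -53.6%.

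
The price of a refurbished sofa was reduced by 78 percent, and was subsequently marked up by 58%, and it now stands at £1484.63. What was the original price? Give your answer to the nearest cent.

£4271.09

Undoing the 58% increase: £1484.63 ÷ 1.58 ≈ £939.639241.
Undoing the 78% decrease: £939.639241 ÷ 0.22 ≈ £4271.09.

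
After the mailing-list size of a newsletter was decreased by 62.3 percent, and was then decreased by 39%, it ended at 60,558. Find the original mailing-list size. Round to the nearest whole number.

263,330

Undoing the 39% decrease: 60,558 ÷ 0.61 ≈ 99275.409836.
Undoing the 62.3% decrease: 99275.409836 ÷ 0.377 ≈ 263,330.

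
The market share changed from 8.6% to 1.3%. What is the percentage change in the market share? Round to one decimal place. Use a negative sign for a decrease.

The change is 1.3 − 8.6 = -7.3 percentage points.
Relative to the original 8.6%, that is -7.3 ÷ 8.6 ≈ -84.9%.

-84.9%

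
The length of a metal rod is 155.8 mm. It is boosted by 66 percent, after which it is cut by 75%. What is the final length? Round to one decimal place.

Each change multiplies by a factor: 1.66 × 0.25 = 0.415.
155.8 × 0.415 = 64.657 ≈ 64.7.

64.7 mm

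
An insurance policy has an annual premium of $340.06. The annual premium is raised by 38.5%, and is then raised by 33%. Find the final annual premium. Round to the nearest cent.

Apply the 38.5% increase: $340.06 × 1.385 = $470.9831.
Apply the 33% increase: $470.9831 × 1.33 = $626.407523 ≈ $626.41.

$626.41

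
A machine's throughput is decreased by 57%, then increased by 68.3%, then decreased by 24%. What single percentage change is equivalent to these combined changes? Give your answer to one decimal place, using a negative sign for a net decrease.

A 57% decrease multiplies by 0.43.
Then a 68.3% increase: 0.43 × 1.683 = 0.72369.
Then a 24% decrease: 0.72369 × 0.76 = 0.5500044.
Overall factor 0.5500044, i.e. -45.0%.

-45.0%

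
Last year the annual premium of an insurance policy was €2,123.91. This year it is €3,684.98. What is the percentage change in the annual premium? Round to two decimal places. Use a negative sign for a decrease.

73.50%

Change: €3,684.98 − €2,123.91 = €1,561.07.
Relative to the original: €1,561.07 ÷ €2,123.91 ≈ 73.50%.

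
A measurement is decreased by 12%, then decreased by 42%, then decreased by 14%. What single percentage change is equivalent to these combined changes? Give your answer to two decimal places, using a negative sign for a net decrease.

The combined multiplier is 0.88 × 0.58 × 0.86 = 0.438944.
That corresponds to a decrease of 56.11%.

-56.11%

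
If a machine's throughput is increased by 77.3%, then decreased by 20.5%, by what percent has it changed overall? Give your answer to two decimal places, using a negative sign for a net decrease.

40.95%

A 77.3% increase multiplies by 1.773.
Then a 20.5% decrease: 1.773 × 0.795 = 1.409535.
Overall factor 1.409535, i.e. 40.95%.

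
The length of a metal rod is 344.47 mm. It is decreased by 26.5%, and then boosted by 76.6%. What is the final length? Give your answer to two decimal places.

Apply the 26.5% decrease: 344.47 × 0.735 = 253.18545.
After the 76.6% increase: 253.18545 × 1.766 = 447.1255047 ≈ 447.13.

447.13 mm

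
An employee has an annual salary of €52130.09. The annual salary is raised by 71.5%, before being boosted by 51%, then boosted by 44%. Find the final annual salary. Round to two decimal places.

€194398.11

71.5% increase: €52130.09 × 1.715 = €89403.10435.
51% increase: €89403.10435 × 1.51 = €134998.6875685.
Apply the 44% increase: €134998.6875685 × 1.44 = €194398.11009864 ≈ €194398.11.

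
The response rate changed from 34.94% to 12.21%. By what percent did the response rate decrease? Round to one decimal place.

The change is 12.21 − 34.94 = -22.73 percentage points.
Relative to the original 34.94%, that is -22.73 ÷ 34.94 ≈ -65.1%.
So the response rate fell by 65.1%.

65.1%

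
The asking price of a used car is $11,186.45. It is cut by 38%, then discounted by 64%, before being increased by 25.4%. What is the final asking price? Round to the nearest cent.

$3,131.01

After the 38% decrease: $11,186.45 × 0.62 = $6935.599.
After the 64% decrease: $6935.599 × 0.36 = $2496.81564.
After the 25.4% increase: $2496.81564 × 1.254 = $3131.00681256 ≈ $3,131.01.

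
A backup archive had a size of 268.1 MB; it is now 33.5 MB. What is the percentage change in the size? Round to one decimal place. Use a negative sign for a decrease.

Change: 33.5 − 268.1 = -234.6.
Relative to the original: -234.6 ÷ 268.1 ≈ -87.5%.

-87.5%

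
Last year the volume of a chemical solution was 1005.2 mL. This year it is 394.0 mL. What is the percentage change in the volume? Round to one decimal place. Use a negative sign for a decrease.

Change: 394.0 − 1005.2 = -611.2.
Relative to the original: -611.2 ÷ 1005.2 ≈ -60.8%.

-60.8%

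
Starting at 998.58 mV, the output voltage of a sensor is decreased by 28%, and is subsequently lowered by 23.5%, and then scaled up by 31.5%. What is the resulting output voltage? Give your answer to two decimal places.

723.27 mV

Each change multiplies by a factor: 0.72 × 0.765 × 1.315 = 0.724302.
998.58 × 0.724302 = 723.27349116 ≈ 723.27.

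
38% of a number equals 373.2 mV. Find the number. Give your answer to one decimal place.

373.2 mV ÷ 0.38 ≈ 982.1 mV.

982.1 mV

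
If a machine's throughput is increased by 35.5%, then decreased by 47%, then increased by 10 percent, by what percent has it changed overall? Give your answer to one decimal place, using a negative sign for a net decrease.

A 35.5% increase multiplies by 1.355.
Then a 47% decrease: 1.355 × 0.53 = 0.71815.
Then a 10% increase: 0.71815 × 1.1 = 0.789965.
Overall factor 0.789965, i.e. -21.0%.

-21.0%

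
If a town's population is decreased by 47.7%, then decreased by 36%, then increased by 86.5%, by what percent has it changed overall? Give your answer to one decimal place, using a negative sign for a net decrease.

-37.6%

A 47.7% decrease multiplies by 0.523.
Then a 36% decrease: 0.523 × 0.64 = 0.33472.
Then an 86.5% increase: 0.33472 × 1.865 = 0.6242528.
Overall factor 0.6242528, i.e. -37.6%.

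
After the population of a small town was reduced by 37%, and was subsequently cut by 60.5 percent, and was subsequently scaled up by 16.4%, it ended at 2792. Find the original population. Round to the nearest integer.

9639

Undoing the 16.4% increase: 2792 ÷ 1.164 ≈ 2398.62543.
Undoing the 60.5% decrease: 2398.62543 ÷ 0.395 ≈ 6072.469443.
Undoing the 37% decrease: 6072.469443 ÷ 0.63 ≈ 9639.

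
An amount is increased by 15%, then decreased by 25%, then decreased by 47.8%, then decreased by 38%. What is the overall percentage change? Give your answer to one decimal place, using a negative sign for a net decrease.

The combined multiplier is 1.15 × 0.75 × 0.522 × 0.62 = 0.2791395.
That corresponds to a decrease of 72.1%.

-72.1%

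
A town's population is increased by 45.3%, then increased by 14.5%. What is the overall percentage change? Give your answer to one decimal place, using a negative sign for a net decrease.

66.4%

A 45.3% increase multiplies by 1.453.
Then a 14.5% increase: 1.453 × 1.145 = 1.663685.
Overall factor 1.663685, i.e. 66.4%.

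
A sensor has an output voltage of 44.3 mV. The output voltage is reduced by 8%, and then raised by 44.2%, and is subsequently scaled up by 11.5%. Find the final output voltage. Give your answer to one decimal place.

65.5 mV

Apply the 8% decrease: 44.3 × 0.92 = 40.756.
44.2% increase: 40.756 × 1.442 = 58.770152.
11.5% increase: 58.770152 × 1.115 = 65.52871948 ≈ 65.5.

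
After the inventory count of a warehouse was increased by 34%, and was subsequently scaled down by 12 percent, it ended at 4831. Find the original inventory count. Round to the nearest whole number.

4097

Undoing the 12% decrease: 4831 ÷ 0.88 ≈ 5489.772727.
Undoing the 34% increase: 5489.772727 ÷ 1.34 ≈ 4097.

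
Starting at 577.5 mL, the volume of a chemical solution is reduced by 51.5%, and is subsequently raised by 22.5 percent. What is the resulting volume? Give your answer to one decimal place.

51.5% decrease: 577.5 × 0.485 = 280.0875.
After the 22.5% increase: 280.0875 × 1.225 = 343.1071875 ≈ 343.1.

343.1 mL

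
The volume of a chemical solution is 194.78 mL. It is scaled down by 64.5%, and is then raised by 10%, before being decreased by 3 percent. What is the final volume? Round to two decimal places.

Each change multiplies by a factor: 0.355 × 1.1 × 0.97 = 0.378785.
194.78 × 0.378785 = 73.7797423 ≈ 73.78.

73.78 mL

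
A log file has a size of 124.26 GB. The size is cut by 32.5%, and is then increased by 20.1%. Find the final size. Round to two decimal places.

100.73 GB

Each change multiplies by a factor: 0.675 × 1.201 = 0.810675.
124.26 × 0.810675 = 100.7344755 ≈ 100.73.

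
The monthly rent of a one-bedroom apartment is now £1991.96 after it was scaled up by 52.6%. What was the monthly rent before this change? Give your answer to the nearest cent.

The overall multiplier applied was 1.526.
So the original monthly rent was £1991.96 ÷ 1.526 ≈ £1305.35.

£1305.35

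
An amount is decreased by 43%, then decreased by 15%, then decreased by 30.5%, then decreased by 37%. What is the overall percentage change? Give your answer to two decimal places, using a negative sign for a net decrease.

The combined multiplier is 0.57 × 0.85 × 0.695 × 0.63 = 0.212138325.
That corresponds to a decrease of 78.79%.

-78.79%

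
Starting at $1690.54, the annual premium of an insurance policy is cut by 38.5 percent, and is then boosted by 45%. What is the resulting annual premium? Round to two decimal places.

Each change multiplies by a factor: 0.615 × 1.45 = 0.89175.
$1690.54 × 0.89175 = $1507.539045 ≈ $1507.54.

$1507.54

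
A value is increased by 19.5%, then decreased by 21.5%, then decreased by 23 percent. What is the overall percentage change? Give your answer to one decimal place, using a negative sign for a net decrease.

-27.8%

A 19.5% increase multiplies by 1.195.
Then a 21.5% decrease: 1.195 × 0.785 = 0.938075.
Then a 23% decrease: 0.938075 × 0.77 = 0.72231775.
Overall factor 0.72231775, i.e. -27.8%.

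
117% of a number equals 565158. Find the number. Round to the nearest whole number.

483041

565158 ÷ 1.17 ≈ 483041.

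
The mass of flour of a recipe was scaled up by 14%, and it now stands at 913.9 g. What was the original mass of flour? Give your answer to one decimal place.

801.7 g

The overall multiplier applied was 1.14.
So the original mass of flour was 913.9 ÷ 1.14 ≈ 801.7 g.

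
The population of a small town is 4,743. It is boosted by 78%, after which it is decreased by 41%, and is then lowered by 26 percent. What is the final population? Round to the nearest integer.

Each change multiplies by a factor: 1.78 × 0.59 × 0.74 = 0.777148.
4,743 × 0.777148 = 3686.012964 ≈ 3,686.

3,686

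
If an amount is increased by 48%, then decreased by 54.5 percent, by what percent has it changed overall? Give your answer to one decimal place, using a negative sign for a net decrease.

-32.7%

The combined multiplier is 1.48 × 0.455 = 0.6734.
That corresponds to a decrease of 32.7%.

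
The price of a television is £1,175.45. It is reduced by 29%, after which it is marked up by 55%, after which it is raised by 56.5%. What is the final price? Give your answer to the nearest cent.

£2,024.46

29% decrease: £1,175.45 × 0.71 = £834.5695.
Apply the 55% increase: £834.5695 × 1.55 = £1293.582725.
56.5% increase: £1293.582725 × 1.565 = £2024.456964625 ≈ £2,024.46.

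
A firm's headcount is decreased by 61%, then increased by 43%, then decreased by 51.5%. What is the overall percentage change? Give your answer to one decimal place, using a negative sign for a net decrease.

-73.0%

A 61% decrease multiplies by 0.39.
Then a 43% increase: 0.39 × 1.43 = 0.5577.
Then a 51.5% decrease: 0.5577 × 0.485 = 0.2704845.
Overall factor 0.2704845, i.e. -73.0%.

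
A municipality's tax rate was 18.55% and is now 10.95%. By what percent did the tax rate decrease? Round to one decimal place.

41.0%

The change is 10.95 − 18.55 = -7.60 percentage points.
Relative to the original 18.55%, that is -7.60 ÷ 18.55 ≈ -41.0%.
So the tax rate fell by 41.0%.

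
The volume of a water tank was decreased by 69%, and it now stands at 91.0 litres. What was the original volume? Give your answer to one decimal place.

The overall multiplier applied was 0.31.
So the original volume was 91.0 ÷ 0.31 ≈ 293.5 litres.

293.5 litres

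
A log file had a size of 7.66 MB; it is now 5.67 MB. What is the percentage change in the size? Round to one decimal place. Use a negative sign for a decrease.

Change: 5.67 − 7.66 = -1.99.
Relative to the original: -1.99 ÷ 7.66 ≈ -26.0%.

-26.0%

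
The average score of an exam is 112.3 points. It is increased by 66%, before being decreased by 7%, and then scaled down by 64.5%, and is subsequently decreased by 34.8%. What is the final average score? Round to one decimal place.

40.1 points

Each change multiplies by a factor: 1.66 × 0.93 × 0.355 × 0.652 = 0.357327948.
112.3 × 0.357327948 = 40.1279285604 ≈ 40.1.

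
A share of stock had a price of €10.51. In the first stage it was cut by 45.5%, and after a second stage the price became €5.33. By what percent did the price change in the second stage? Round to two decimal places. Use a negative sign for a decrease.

-6.95%

After the first stage: €10.51 × 0.545 = €5.72795.
Second-stage multiplier: €5.33 ÷ €5.72795 ≈ 0.930525.
That is a change of -6.95%.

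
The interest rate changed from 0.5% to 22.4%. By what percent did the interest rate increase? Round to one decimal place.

The change is 22.4 − 0.5 = 21.9 percentage points.
Relative to the original 0.5%, that is 21.9 ÷ 0.5 = 4380.0%.
So the interest rate rose by 4380.0%.

4380.0%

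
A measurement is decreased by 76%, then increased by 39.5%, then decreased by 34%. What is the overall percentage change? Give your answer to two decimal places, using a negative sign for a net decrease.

The combined multiplier is 0.24 × 1.395 × 0.66 = 0.220968.
That corresponds to a decrease of 77.90%.

-77.90%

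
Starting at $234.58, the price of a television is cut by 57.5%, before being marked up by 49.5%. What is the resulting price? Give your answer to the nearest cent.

After the 57.5% decrease: $234.58 × 0.425 = $99.6965.
After the 49.5% increase: $99.6965 × 1.495 = $149.0462675 ≈ $149.05.

$149.05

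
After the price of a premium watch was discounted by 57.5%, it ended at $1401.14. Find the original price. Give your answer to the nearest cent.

The overall multiplier applied was 0.425.
So the original price was $1401.14 ÷ 0.425 = $3296.80.

$3296.80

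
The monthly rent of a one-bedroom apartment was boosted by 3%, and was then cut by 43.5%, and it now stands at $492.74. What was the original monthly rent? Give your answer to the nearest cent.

$846.71

Undoing the 43.5% decrease: $492.74 ÷ 0.565 ≈ $872.106195.
Undoing the 3% increase: $872.106195 ÷ 1.03 ≈ $846.71.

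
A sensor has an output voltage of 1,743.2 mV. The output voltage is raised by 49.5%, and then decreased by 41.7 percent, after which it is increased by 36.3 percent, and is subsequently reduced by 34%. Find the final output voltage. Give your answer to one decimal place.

49.5% increase: 1,743.2 × 1.495 = 2606.084.
41.7% decrease: 2606.084 × 0.583 = 1519.346972.
36.3% increase: 1519.346972 × 1.363 = 2070.869922836.
Apply the 34% decrease: 2070.869922836 × 0.66 = 1366.77414907176 ≈ 1,366.8.

1,366.8 mV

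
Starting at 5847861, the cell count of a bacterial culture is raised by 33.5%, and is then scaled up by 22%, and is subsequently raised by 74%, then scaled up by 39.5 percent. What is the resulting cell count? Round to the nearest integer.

23118603

Each change multiplies by a factor: 1.335 × 1.22 × 1.74 × 1.395 = 3.95334351.
5847861 × 3.95334351 = 23118603.33173211 ≈ 23118603.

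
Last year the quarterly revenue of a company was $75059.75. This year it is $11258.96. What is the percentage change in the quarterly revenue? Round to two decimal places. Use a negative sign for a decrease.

-85.00%

Change: $11258.96 − $75059.75 = -$63800.79.
Relative to the original: -$63800.79 ÷ $75059.75 ≈ -85.00%.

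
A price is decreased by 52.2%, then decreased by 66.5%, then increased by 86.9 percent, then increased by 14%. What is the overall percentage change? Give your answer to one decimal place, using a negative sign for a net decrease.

-65.9%

The combined multiplier is 0.478 × 0.335 × 1.869 × 1.14 = 0.3411825858.
That corresponds to a decrease of 65.9%.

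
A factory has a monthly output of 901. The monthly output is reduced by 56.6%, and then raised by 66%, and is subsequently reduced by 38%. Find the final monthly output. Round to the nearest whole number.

402

56.6% decrease: 901 × 0.434 = 391.034.
After the 66% increase: 391.034 × 1.66 = 649.11644.
Apply the 38% decrease: 649.11644 × 0.62 = 402.4521928 ≈ 402.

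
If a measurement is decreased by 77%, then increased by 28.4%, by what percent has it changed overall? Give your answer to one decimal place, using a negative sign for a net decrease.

The combined multiplier is 0.23 × 1.284 = 0.29532.
That corresponds to a decrease of 70.5%.

-70.5%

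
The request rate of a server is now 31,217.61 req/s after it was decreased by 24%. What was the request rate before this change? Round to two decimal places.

The overall multiplier applied was 0.76.
So the original request rate was 31,217.61 ÷ 0.76 ≈ 41,075.80 req/s.

41,075.80 req/s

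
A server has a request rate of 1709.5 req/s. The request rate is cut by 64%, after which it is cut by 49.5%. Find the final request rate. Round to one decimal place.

310.8 req/s

After the 64% decrease: 1709.5 × 0.36 = 615.42.
49.5% decrease: 615.42 × 0.505 = 310.7871 ≈ 310.8.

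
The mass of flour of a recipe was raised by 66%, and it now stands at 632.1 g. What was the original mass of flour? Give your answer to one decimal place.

380.8 g

The overall multiplier applied was 1.66.
So the original mass of flour was 632.1 ÷ 1.66 ≈ 380.8 g.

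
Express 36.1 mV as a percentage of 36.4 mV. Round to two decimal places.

99.18%

36.1 mV ÷ 36.4 mV ≈ 99.18%.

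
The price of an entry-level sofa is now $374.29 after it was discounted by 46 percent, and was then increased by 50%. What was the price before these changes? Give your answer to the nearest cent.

Undoing the 50% increase: $374.29 ÷ 1.5 ≈ $249.526667.
Undoing the 46% decrease: $249.526667 ÷ 0.54 ≈ $462.09.

$462.09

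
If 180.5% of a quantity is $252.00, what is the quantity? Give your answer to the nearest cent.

$252.00 ÷ 1.805 ≈ $139.61.

$139.61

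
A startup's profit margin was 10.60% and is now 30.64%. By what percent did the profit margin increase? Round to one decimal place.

The change is 30.64 − 10.60 = 20.04 percentage points.
Relative to the original 10.60%, that is 20.04 ÷ 10.60 ≈ 189.1%.
So the profit margin rose by 189.1%.

189.1%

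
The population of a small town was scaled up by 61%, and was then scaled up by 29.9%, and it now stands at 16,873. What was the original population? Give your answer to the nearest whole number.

8,068

The overall multiplier applied was 1.61 × 1.299 = 2.09139.
So the original population was 16,873 ÷ 2.09139 ≈ 8,068.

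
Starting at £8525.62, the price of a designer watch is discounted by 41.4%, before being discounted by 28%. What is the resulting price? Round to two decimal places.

Apply the 41.4% decrease: £8525.62 × 0.586 = £4996.01332.
After the 28% decrease: £4996.01332 × 0.72 = £3597.1295904 ≈ £3597.13.

£3597.13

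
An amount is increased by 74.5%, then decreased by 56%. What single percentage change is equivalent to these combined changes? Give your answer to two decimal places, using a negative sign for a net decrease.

-23.22%

A 74.5% increase multiplies by 1.745.
Then a 56% decrease: 1.745 × 0.44 = 0.7678.
Overall factor 0.7678, i.e. -23.22%.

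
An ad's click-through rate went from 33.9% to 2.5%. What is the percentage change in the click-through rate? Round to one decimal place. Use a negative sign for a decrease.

-92.6%

The change is 2.5 − 33.9 = -31.4 percentage points.
Relative to the original 33.9%, that is -31.4 ÷ 33.9 ≈ -92.6%.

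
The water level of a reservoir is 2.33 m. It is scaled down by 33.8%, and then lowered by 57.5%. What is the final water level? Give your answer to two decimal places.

0.66 m

Each change multiplies by a factor: 0.662 × 0.425 = 0.28135.
2.33 × 0.28135 = 0.6555455 ≈ 0.66.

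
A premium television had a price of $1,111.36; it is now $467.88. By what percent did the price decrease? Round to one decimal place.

Change: $467.88 − $1,111.36 = -$643.48.
Relative to the original: -$643.48 ÷ $1,111.36 ≈ -57.9%.
So the price decreased by 57.9%.

57.9%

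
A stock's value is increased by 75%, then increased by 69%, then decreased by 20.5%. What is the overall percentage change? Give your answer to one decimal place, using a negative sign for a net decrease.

The combined multiplier is 1.75 × 1.69 × 0.795 = 2.3512125.
That corresponds to an increase of 135.1%.

135.1%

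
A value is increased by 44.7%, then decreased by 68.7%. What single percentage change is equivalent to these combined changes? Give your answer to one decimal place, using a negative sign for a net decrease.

-54.7%

The combined multiplier is 1.447 × 0.313 = 0.452911.
That corresponds to a decrease of 54.7%.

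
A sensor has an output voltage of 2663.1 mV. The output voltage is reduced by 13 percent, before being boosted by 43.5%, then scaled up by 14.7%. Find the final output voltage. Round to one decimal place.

3813.5 mV

After the 13% decrease: 2663.1 × 0.87 = 2316.897.
Apply the 43.5% increase: 2316.897 × 1.435 = 3324.747195.
14.7% increase: 3324.747195 × 1.147 = 3813.485032665 ≈ 3813.5.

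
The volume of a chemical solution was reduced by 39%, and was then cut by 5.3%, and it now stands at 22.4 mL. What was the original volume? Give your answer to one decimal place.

The overall multiplier applied was 0.61 × 0.947 = 0.57767.
So the original volume was 22.4 ÷ 0.57767 ≈ 38.8 mL.

38.8 mL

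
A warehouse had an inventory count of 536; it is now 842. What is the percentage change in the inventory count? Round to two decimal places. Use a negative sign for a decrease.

57.09%

Change: 842 − 536 = 306.
Relative to the original: 306 ÷ 536 ≈ 57.09%.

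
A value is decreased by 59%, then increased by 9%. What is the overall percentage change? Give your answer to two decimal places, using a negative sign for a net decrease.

-55.31%

The combined multiplier is 0.41 × 1.09 = 0.4469.
That corresponds to a decrease of 55.31%.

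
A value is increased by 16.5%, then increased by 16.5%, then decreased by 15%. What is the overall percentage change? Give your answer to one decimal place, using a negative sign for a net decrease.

15.4%

The combined multiplier is 1.165 × 1.165 × 0.85 = 1.15364125.
That corresponds to an increase of 15.4%.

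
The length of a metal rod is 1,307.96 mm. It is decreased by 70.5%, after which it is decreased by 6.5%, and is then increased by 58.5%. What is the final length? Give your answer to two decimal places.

571.82 mm

Each change multiplies by a factor: 0.295 × 0.935 × 1.585 = 0.437182625.
1,307.96 × 0.437182625 = 571.817386195 ≈ 571.82.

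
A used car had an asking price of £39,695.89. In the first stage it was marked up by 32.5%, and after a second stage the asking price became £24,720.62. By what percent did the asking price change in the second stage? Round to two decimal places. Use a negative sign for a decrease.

After the first stage: £39,695.89 × 1.325 = £52597.05425.
Second-stage multiplier: £24,720.62 ÷ £52597.05425 ≈ 0.47.
That is a change of -53.00%.

-53.00%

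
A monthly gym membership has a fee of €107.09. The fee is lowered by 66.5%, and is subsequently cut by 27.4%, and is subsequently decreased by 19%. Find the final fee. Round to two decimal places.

Each change multiplies by a factor: 0.335 × 0.726 × 0.81 = 0.1970001.
€107.09 × 0.1970001 = €21.096740709 ≈ €21.10.

€21.10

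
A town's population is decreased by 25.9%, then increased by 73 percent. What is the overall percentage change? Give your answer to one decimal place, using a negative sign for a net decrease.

28.2%

A 25.9% decrease multiplies by 0.741.
Then a 73% increase: 0.741 × 1.73 = 1.28193.
Overall factor 1.28193, i.e. 28.2%.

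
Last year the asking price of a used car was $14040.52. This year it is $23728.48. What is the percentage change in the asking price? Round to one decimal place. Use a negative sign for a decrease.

69.0%

Change: $23728.48 − $14040.52 = $9687.96.
Relative to the original: $9687.96 ÷ $14040.52 ≈ 69.0%.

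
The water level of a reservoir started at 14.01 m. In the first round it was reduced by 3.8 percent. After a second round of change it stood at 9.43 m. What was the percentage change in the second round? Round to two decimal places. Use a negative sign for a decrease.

-30.03%

After the first round: 14.01 × 0.962 = 13.47762.
Second-round multiplier: 9.43 ÷ 13.47762 ≈ 0.699678.
That is a change of -30.03%.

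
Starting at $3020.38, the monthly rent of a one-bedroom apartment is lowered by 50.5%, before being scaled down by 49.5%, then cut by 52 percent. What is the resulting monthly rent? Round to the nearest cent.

$362.41

Apply the 50.5% decrease: $3020.38 × 0.495 = $1495.0881.
Apply the 49.5% decrease: $1495.0881 × 0.505 = $755.0194905.
After the 52% decrease: $755.0194905 × 0.48 = $362.40935544 ≈ $362.41.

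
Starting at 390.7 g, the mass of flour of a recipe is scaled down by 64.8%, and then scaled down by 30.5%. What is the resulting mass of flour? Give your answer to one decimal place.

Each change multiplies by a factor: 0.352 × 0.695 = 0.24464.
390.7 × 0.24464 = 95.580848 ≈ 95.6.

95.6 g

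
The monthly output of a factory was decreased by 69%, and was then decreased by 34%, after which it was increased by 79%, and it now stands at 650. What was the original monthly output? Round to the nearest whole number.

Undoing the 79% increase: 650 ÷ 1.79 ≈ 363.128492.
Undoing the 34% decrease: 363.128492 ÷ 0.66 ≈ 550.194685.
Undoing the 69% decrease: 550.194685 ÷ 0.31 ≈ 1,775.

1,775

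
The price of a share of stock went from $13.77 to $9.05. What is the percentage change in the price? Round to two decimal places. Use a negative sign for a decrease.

-34.28%

Change: $9.05 − $13.77 = -$4.72.
Relative to the original: -$4.72 ÷ $13.77 ≈ -34.28%.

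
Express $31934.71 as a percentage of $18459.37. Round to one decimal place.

173.0%

$31934.71 ÷ $18459.37 ≈ 173.0%.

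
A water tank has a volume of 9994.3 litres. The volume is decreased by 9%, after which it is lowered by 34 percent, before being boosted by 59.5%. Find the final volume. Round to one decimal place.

9574.1 litres

Apply the 9% decrease: 9994.3 × 0.91 = 9094.813.
Apply the 34% decrease: 9094.813 × 0.66 = 6002.57658.
Apply the 59.5% increase: 6002.57658 × 1.595 = 9574.1096451 ≈ 9574.1.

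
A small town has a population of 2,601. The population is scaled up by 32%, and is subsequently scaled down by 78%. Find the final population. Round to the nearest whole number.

755

Apply the 32% increase: 2,601 × 1.32 = 3433.32.
78% decrease: 3433.32 × 0.22 = 755.3304 ≈ 755.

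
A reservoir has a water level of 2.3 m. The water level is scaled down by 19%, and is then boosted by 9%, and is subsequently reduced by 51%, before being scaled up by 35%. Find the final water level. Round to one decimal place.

1.3 m

Each change multiplies by a factor: 0.81 × 1.09 × 0.49 × 1.35 = 0.58403835.
2.3 × 0.58403835 = 1.343288205 ≈ 1.3.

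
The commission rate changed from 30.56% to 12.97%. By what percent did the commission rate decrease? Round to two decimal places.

57.56%

The change is 12.97 − 30.56 = -17.59 percentage points.
Relative to the original 30.56%, that is -17.59 ÷ 30.56 ≈ -57.56%.
So the commission rate fell by 57.56%.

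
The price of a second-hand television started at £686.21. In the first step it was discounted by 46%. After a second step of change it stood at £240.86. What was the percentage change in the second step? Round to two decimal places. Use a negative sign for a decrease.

-35.00%

After the first step: £686.21 × 0.54 = £370.5534.
Second-step multiplier: £240.86 ÷ £370.5534 ≈ 0.650001.
That is a change of -35.00%.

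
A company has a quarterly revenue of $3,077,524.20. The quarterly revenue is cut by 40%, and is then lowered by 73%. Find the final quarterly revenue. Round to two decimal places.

Apply the 40% decrease: $3,077,524.20 × 0.6 = $1846514.52.
After the 73% decrease: $1846514.52 × 0.27 = $498558.9204 ≈ $498,558.92.

$498,558.92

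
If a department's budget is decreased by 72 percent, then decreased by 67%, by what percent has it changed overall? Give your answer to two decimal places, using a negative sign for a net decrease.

The combined multiplier is 0.28 × 0.33 = 0.0924.
That corresponds to a decrease of 90.76%.

-90.76%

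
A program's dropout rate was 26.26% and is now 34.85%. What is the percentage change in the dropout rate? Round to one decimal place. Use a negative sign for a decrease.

32.7%

The change is 34.85 − 26.26 = 8.59 percentage points.
Relative to the original 26.26%, that is 8.59 ÷ 26.26 ≈ 32.7%.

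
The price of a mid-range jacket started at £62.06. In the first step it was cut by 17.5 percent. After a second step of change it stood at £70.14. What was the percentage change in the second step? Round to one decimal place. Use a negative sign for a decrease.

After the first step: £62.06 × 0.825 = £51.1995.
Second-step multiplier: £70.14 ÷ £51.1995 ≈ 1.36994.
That is a change of 37.0%.

37.0%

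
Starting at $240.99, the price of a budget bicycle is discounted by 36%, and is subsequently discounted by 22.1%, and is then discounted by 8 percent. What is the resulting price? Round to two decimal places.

After the 36% decrease: $240.99 × 0.64 = $154.2336.
After the 22.1% decrease: $154.2336 × 0.779 = $120.1479744.
8% decrease: $120.1479744 × 0.92 = $110.536136448 ≈ $110.54.

$110.54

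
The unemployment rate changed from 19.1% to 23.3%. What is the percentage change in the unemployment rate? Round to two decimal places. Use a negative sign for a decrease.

The change is 23.3 − 19.1 = 4.2 percentage points.
Relative to the original 19.1%, that is 4.2 ÷ 19.1 ≈ 21.99%.

21.99%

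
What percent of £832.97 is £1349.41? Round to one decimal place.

162.0%

£1349.41 ÷ £832.97 ≈ 162.0%.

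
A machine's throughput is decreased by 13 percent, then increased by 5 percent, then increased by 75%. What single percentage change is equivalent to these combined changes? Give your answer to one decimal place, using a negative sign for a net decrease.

59.9%

A 13% decrease multiplies by 0.87.
Then a 5% increase: 0.87 × 1.05 = 0.9135.
Then a 75% increase: 0.9135 × 1.75 = 1.598625.
Overall factor 1.598625, i.e. 59.9%.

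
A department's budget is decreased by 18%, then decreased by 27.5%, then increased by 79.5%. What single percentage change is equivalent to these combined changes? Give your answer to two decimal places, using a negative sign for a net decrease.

6.71%

An 18% decrease multiplies by 0.82.
Then a 27.5% decrease: 0.82 × 0.725 = 0.5945.
Then a 79.5% increase: 0.5945 × 1.795 = 1.0671275.
Overall factor 1.0671275, i.e. 6.71%.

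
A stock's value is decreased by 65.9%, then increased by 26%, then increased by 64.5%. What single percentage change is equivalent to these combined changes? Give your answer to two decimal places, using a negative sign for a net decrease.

-29.32%

The combined multiplier is 0.341 × 1.26 × 1.645 = 0.7067907.
That corresponds to a decrease of 29.32%.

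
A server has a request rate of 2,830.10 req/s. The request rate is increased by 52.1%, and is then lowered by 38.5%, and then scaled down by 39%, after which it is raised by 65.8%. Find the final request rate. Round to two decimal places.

2,677.44 req/s

52.1% increase: 2,830.10 × 1.521 = 4304.5821.
Apply the 38.5% decrease: 4304.5821 × 0.615 = 2647.3179915.
After the 39% decrease: 2647.3179915 × 0.61 = 1614.863974815.
After the 65.8% increase: 1614.863974815 × 1.658 = 2677.44447024327 ≈ 2,677.44.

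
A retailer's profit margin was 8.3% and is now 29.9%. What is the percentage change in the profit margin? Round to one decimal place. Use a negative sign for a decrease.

260.2%

The change is 29.9 − 8.3 = 21.6 percentage points.
Relative to the original 8.3%, that is 21.6 ÷ 8.3 ≈ 260.2%.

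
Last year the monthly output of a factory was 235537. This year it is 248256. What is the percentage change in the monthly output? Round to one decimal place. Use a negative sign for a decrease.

5.4%

Change: 248256 − 235537 = 12719.
Relative to the original: 12719 ÷ 235537 ≈ 5.4%.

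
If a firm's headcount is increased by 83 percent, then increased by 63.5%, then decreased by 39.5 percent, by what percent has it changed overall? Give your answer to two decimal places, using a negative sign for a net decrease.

An 83% increase multiplies by 1.83.
Then a 63.5% increase: 1.83 × 1.635 = 2.99205.
Then a 39.5% decrease: 2.99205 × 0.605 = 1.81019025.
Overall factor 1.81019025, i.e. 81.02%.

81.02%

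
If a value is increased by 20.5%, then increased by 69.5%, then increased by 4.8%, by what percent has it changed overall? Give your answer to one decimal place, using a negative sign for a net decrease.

114.1%

The combined multiplier is 1.205 × 1.695 × 1.048 = 2.1405138.
That corresponds to an increase of 114.1%.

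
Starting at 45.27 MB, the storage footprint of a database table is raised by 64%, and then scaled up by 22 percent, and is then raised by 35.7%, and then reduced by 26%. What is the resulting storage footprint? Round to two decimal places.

Each change multiplies by a factor: 1.64 × 1.22 × 1.357 × 0.74 = 2.009163344.
45.27 × 2.009163344 = 90.95482458288 ≈ 90.95.

90.95 MB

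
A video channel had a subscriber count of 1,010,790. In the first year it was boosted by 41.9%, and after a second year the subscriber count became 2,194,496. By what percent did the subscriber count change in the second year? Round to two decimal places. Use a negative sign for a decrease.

53.00%

After the first year: 1,010,790 × 1.419 = 1434311.01.
Second-year multiplier: 2,194,496 ÷ 1434311.01 ≈ 1.53.
That is a change of 53.00%.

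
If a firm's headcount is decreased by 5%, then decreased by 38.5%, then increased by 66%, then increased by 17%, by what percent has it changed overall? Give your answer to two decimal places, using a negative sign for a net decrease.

13.47%

A 5% decrease multiplies by 0.95.
Then a 38.5% decrease: 0.95 × 0.615 = 0.58425.
Then a 66% increase: 0.58425 × 1.66 = 0.969855.
Then a 17% increase: 0.969855 × 1.17 = 1.13473035.
Overall factor 1.13473035, i.e. 13.47%.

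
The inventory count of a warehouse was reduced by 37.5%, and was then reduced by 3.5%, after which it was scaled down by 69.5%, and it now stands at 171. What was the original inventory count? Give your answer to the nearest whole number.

Undoing the 69.5% decrease: 171 ÷ 0.305 ≈ 560.655738.
Undoing the 3.5% decrease: 560.655738 ÷ 0.965 ≈ 580.990402.
Undoing the 37.5% decrease: 580.990402 ÷ 0.625 ≈ 930.

930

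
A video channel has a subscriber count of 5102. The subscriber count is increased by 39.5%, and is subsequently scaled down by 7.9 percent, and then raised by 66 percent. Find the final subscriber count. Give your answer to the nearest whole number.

Each change multiplies by a factor: 1.395 × 0.921 × 1.66 = 2.1327597.
5102 × 2.1327597 = 10881.3399894 ≈ 10881.

10881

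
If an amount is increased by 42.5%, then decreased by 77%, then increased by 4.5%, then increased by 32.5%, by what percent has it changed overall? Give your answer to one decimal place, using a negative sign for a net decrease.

The combined multiplier is 1.425 × 0.23 × 1.045 × 1.325 = 0.45381084375.
That corresponds to a decrease of 54.6%.

-54.6%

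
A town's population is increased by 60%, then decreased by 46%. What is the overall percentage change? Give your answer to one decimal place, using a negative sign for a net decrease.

The combined multiplier is 1.6 × 0.54 = 0.864.
That corresponds to a decrease of 13.6%.

-13.6%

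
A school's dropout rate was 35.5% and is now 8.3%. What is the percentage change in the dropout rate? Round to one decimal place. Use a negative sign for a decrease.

The change is 8.3 − 35.5 = -27.2 percentage points.
Relative to the original 35.5%, that is -27.2 ÷ 35.5 ≈ -76.6%.

-76.6%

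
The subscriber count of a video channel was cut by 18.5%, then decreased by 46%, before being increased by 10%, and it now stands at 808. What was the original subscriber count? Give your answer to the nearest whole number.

1,669

Undoing the 10% increase: 808 ÷ 1.1 ≈ 734.545455.
Undoing the 46% decrease: 734.545455 ÷ 0.54 ≈ 1360.269361.
Undoing the 18.5% decrease: 1360.269361 ÷ 0.815 ≈ 1,669.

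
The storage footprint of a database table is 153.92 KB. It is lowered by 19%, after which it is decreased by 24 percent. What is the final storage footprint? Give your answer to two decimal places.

19% decrease: 153.92 × 0.81 = 124.6752.
Apply the 24% decrease: 124.6752 × 0.76 = 94.753152 ≈ 94.75.

94.75 KB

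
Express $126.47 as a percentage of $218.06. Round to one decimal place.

58.0%

$126.47 ÷ $218.06 ≈ 58.0%.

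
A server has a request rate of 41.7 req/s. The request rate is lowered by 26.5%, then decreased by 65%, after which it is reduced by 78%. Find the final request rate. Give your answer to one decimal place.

2.4 req/s

Each change multiplies by a factor: 0.735 × 0.35 × 0.22 = 0.056595.
41.7 × 0.056595 = 2.3600115 ≈ 2.4.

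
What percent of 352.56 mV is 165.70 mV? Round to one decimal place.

47.0%

165.70 mV ÷ 352.56 mV ≈ 47.0%.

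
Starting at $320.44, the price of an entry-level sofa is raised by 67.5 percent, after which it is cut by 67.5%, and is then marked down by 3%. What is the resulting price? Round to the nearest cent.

67.5% increase: $320.44 × 1.675 = $536.737.
Apply the 67.5% decrease: $536.737 × 0.325 = $174.439525.
After the 3% decrease: $174.439525 × 0.97 = $169.20633925 ≈ $169.21.

$169.21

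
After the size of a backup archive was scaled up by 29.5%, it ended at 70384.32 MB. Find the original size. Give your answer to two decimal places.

54350.83 MB

The overall multiplier applied was 1.295.
So the original size was 70384.32 ÷ 1.295 ≈ 54350.83 MB.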